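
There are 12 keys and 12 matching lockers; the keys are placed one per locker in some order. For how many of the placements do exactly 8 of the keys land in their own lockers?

4455

Pick the 8 fixed positions: C(12,8) = 495 ways.
The other 4 form a derangement: !4 = 9.
Total: 495 × 9 = 4455.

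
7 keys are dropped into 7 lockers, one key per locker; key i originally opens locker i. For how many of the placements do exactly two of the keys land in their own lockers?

Choose which 2 of the 7 are fixed: C(7,2) = 21.
The remaining 5 must be deranged: !5 = 44.
Total: 21 × 44 = 924.

924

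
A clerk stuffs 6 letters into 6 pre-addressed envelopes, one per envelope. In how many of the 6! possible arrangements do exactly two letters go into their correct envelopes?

135

Choose which 2 of the 6 are fixed: C(6,2) = 15.
The other 4 form a derangement: !4 = 9.
Total: 15 × 9 = 135.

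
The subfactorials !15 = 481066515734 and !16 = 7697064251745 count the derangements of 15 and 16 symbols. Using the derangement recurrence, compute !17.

130850092279664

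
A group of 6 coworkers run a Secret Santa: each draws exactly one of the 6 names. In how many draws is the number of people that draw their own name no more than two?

664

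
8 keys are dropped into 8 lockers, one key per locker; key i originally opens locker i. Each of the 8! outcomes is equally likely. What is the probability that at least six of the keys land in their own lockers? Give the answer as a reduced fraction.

29/40320

Favorable outcomes: Σ_{i≥6} C(8,i)·!(8-i) = 28·1 + 8·0 + 1·1 = 29.
Total outcomes: 8! = 40320.
Probability = 29/40320 = 29/40320.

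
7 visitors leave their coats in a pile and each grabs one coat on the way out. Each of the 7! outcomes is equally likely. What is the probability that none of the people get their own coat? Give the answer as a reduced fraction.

Favorable outcomes: !7 = 1854.
Total outcomes: 7! = 5040.
Probability = 1854/5040 = 103/280.

103/280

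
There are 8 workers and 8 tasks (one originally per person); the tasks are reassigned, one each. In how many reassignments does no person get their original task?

14833

Use !n = (n-1)(!(n-1) + !(n-2)).
!8 = 7·(1854 + 265) = 7·2119 = 14833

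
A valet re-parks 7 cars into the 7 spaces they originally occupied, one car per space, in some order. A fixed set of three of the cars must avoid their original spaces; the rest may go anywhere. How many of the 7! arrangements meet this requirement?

3216

Let A_j be the event that the j-th constrained one is fixed. By inclusion-exclusion over the 3 events:
Σ_{j=0}^{3} (-1)^j C(3,j)(7-j)!
= C(3,0)·7! - C(3,1)·6! + C(3,2)·5! - C(3,3)·4!
= 5040 - 2160 + 360 - 24
= 3216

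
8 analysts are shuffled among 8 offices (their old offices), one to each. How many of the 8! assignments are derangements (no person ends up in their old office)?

14833

!8 is the nearest integer to 8!/e.
8! = 40320, and 40320/e ≈ 14832.90, so !8 = 14833.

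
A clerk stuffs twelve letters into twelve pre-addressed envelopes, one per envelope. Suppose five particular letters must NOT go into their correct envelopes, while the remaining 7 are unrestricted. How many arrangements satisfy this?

312273360

Let A_j be the event that the j-th constrained one is fixed. By inclusion-exclusion over the 5 events:
Σ_{j=0}^{5} (-1)^j C(5,j)(12-j)!
= C(5,0)·12! - C(5,1)·11! + C(5,2)·10! - C(5,3)·9! + C(5,4)·8! - C(5,5)·7!
= 479001600 - 199584000 + 36288000 - 3628800 + 201600 - 5040
= 312273360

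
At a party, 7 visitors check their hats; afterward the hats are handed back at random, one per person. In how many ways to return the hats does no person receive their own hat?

Recurrence: !7 = 6·(!6 + !5).
!7 = 6·(265 + 44) = 6·309 = 1854

1854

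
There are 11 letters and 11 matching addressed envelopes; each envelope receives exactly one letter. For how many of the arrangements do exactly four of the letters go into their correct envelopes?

611820

Choose which 4 of the 11 are fixed: C(11,4) = 330.
The remaining 7 must be deranged: !7 = 1854.
Total: 330 × 1854 = 611820.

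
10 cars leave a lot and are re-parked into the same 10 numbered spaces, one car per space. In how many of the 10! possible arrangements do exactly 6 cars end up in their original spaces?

Pick the 6 fixed positions: C(10,6) = 210 ways.
The remaining 4 must be deranged: !4 = 9.
Total: 210 × 9 = 1890.

1890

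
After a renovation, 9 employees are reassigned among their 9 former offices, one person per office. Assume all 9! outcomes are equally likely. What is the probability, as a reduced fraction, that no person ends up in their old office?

16687/45360

Favorable outcomes: !9 = 133496.
Total outcomes: 9! = 362880.
Probability = 133496/362880 = 16687/45360.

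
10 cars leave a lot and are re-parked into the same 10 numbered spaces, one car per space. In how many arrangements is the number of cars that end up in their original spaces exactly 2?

667485

Pick the 2 fixed positions: C(10,2) = 45 ways.
The other 8 form a derangement: !8 = 14833.
Total: 45 × 14833 = 667485.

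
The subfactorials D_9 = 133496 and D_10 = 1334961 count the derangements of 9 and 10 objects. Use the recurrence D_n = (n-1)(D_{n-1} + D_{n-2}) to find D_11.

14684570

D_11 = (11-1)·(D_10 + D_9) = 10·(1334961 + 133496) = 10·1468457 = 14684570.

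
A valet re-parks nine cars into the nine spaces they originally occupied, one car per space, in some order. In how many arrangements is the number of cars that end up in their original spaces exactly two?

Choose which 2 of the 9 are fixed: C(9,2) = 36.
The other 7 form a derangement: !7 = 1854.
Total: 36 × 1854 = 66744.

66744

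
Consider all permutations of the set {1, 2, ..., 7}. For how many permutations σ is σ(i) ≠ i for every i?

The subfactorial !7 = [7!/e] (nearest integer).
7! = 5040, and 5040/e ≈ 1854.11, so !7 = 1854.

1854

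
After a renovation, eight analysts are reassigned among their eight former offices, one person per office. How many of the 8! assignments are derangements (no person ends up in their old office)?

14833

!8 is the nearest integer to 8!/e.
8! = 40320, and 40320/e ≈ 14832.90, so !8 = 14833.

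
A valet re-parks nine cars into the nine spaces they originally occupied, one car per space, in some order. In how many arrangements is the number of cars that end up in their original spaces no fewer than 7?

Sum C(9,i)·!(9-i) for i = 7..9:
  i=7: C(9,7)·!2 = 36·1 = 36
  i=8: C(9,8)·!1 = 9·0 = 0
  i=9: C(9,9)·!0 = 1·1 = 1
Total = 37.

37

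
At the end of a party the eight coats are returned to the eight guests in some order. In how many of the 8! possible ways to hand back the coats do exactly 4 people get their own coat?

Pick the 4 fixed positions: C(8,4) = 70 ways.
The remaining 4 must be deranged: !4 = 9.
Total: 70 × 9 = 630.

630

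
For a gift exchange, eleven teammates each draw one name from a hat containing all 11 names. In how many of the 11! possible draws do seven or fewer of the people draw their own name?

39916414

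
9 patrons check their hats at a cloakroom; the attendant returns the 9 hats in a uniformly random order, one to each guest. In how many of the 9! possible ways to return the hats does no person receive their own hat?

133496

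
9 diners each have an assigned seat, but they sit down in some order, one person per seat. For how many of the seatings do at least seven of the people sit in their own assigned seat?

37

Sum C(9,i)·!(9-i) for i = 7..9:
  i=7: C(9,7)·!2 = 36·1 = 36
  i=8: C(9,8)·!1 = 9·0 = 0
  i=9: C(9,9)·!0 = 1·1 = 1
Total = 37.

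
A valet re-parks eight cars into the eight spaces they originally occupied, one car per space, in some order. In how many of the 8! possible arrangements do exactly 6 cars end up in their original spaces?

28

Choose which 6 of the 8 are fixed: C(8,6) = 28.
The other 2 form a derangement: !2 = 1.
Total: 28 × 1 = 28.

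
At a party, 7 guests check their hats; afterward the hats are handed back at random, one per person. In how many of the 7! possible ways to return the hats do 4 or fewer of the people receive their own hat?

5018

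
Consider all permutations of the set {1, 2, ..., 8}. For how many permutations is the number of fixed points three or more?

# with exactly i fixed is C(8,i)·!(8-i); sum over i=3..8:
  i=3: C(8,3)·!5 = 56·44 = 2464
  i=4: C(8,4)·!4 = 70·9 = 630
  i=5: C(8,5)·!3 = 56·2 = 112
  i=6: C(8,6)·!2 = 28·1 = 28
  i=7: C(8,7)·!1 = 8·0 = 0
  i=8: C(8,8)·!0 = 1·1 = 1
Total = 3235.

3235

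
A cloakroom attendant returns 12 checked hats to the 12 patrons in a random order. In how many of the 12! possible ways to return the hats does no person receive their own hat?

176214841

Use !n = n·!(n-1) + (-1)^n.
!12 = 12·14684570 + 1 = 176214841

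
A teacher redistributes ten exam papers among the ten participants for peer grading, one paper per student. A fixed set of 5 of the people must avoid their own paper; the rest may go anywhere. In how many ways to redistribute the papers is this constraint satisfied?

2170680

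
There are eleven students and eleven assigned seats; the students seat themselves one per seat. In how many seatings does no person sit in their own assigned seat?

14684570

!11 = 11! · Σ_{k=0}^{11} (-1)^k/k!
= 11! - 11!/1! + 11!/2! - 11!/3! + 11!/4! - 11!/5! + 11!/6! - 11!/7! + 11!/8! - 11!/9! + 11!/10! - 11!/11!
= 39916800 - 39916800 + 19958400 - 6652800 + 1663200 - 332640 + 55440 - 7920 + 990 - 110 + 11 - 1
= 14684570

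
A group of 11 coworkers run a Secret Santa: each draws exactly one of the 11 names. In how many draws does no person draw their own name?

14684570

Recurrence: !11 = 10·(!10 + !9).
!11 = 10·(1334961 + 133496) = 10·1468457 = 14684570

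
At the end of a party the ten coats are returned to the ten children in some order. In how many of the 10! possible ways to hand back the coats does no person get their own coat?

Recurrence: !10 = 9·(!9 + !8).
!10 = 9·(133496 + 14833) = 9·148329 = 1334961

1334961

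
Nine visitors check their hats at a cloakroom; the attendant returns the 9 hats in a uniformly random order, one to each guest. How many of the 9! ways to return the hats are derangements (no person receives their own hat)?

Use !n = n·!(n-1) + (-1)^n.
!9 = 9·14833 - 1 = 133496

133496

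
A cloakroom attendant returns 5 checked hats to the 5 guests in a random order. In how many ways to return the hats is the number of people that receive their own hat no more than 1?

89

# with exactly i fixed is C(5,i)·!(5-i); sum over i=0..1:
  i=0: C(5,0)·!5 = 1·44 = 44
  i=1: C(5,1)·!4 = 5·9 = 45
Total = 89.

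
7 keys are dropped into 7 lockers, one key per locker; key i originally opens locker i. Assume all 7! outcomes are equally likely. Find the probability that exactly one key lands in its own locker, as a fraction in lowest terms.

53/144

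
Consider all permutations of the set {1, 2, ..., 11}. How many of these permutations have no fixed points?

14684570

Use !n = (n-1)(!(n-1) + !(n-2)).
!11 = 10·(1334961 + 133496) = 10·1468457 = 14684570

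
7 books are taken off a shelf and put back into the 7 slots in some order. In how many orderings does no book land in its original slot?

1854

By inclusion-exclusion, !7 = Σ (-1)^k · 7!/k! for k=0..7
= 7! - 7!/1! + 7!/2! - 7!/3! + 7!/4! - 7!/5! + 7!/6! - 7!/7!
= 5040 - 5040 + 2520 - 840 + 210 - 42 + 7 - 1
= 1854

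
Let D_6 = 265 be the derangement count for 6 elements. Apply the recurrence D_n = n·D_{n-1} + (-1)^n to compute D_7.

1854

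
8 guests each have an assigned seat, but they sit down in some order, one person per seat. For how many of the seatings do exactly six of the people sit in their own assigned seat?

28

Choose which 6 of the 8 are fixed: C(8,6) = 28.
The other 2 form a derangement: !2 = 1.
Total: 28 × 1 = 28.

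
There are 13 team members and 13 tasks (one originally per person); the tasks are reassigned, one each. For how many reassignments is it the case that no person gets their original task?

The subfactorial !13 = [13!/e] (nearest integer).
13! = 6227020800, and 6227020800/e ≈ 2290792932.07, so !13 = 2290792932.

2290792932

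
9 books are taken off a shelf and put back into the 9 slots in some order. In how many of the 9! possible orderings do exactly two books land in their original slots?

Pick the 2 fixed positions: C(9,2) = 36 ways.
The remaining 7 must be deranged: !7 = 1854.
Total: 36 × 1854 = 66744.

66744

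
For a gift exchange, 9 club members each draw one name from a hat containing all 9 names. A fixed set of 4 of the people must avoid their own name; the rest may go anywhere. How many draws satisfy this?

Let A_j be the event that the j-th constrained one is fixed. By inclusion-exclusion over the 4 events:
Σ_{j=0}^{4} (-1)^j C(4,j)(9-j)!
= C(4,0)·9! - C(4,1)·8! + C(4,2)·7! - C(4,3)·6! + C(4,4)·5!
= 362880 - 161280 + 30240 - 2880 + 120
= 229080

229080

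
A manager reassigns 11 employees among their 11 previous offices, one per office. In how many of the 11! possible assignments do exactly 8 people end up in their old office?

330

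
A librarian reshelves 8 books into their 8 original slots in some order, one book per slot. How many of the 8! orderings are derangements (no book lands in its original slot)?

14833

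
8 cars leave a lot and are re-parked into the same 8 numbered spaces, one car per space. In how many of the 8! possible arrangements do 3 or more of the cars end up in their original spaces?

3235

# with exactly i fixed is C(8,i)·!(8-i); sum over i=3..8:
  i=3: C(8,3)·!5 = 56·44 = 2464
  i=4: C(8,4)·!4 = 70·9 = 630
  i=5: C(8,5)·!3 = 56·2 = 112
  i=6: C(8,6)·!2 = 28·1 = 28
  i=7: C(8,7)·!1 = 8·0 = 0
  i=8: C(8,8)·!0 = 1·1 = 1
Total = 3235.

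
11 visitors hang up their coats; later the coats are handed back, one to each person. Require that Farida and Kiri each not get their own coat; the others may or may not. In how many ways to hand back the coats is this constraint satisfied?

33022080

Let A_j be the event that the j-th constrained one is fixed. By inclusion-exclusion over the 2 events:
Σ_{j=0}^{2} (-1)^j C(2,j)(11-j)!
= C(2,0)·11! - C(2,1)·10! + C(2,2)·9!
= 39916800 - 7257600 + 362880
= 33022080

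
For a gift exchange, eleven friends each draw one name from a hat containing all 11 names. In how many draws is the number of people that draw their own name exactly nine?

Pick the 9 fixed positions: C(11,9) = 55 ways.
The other 2 form a derangement: !2 = 1.
Total: 55 × 1 = 55.

55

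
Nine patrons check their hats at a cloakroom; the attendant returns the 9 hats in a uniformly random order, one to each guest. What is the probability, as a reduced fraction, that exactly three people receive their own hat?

53/864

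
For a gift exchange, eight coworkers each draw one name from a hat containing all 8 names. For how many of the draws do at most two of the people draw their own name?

# with exactly i fixed is C(8,i)·!(8-i); sum over i=0..2:
  i=0: C(8,0)·!8 = 1·14833 = 14833
  i=1: C(8,1)·!7 = 8·1854 = 14832
  i=2: C(8,2)·!6 = 28·265 = 7420
Total = 37085.

37085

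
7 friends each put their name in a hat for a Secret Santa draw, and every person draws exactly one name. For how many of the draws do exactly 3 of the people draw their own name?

315

Choose which 3 of the 7 are fixed: C(7,3) = 35.
The remaining 4 must be deranged: !4 = 9.
Total: 35 × 9 = 315.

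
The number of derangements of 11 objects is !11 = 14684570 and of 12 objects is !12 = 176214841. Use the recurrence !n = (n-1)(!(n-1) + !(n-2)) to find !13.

2290792932

!13 = (13-1)·(!12 + !11) = 12·(176214841 + 14684570) = 12·190899411 = 2290792932.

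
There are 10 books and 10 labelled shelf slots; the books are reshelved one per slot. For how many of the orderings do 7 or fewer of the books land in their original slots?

3628754

# with exactly i fixed is C(10,i)·!(10-i); sum over i=0..7:
  i=0: C(10,0)·!10 = 1·1334961 = 1334961
  i=1: C(10,1)·!9 = 10·133496 = 1334960
  i=2: C(10,2)·!8 = 45·14833 = 667485
  i=3: C(10,3)·!7 = 120·1854 = 222480
  i=4: C(10,4)·!6 = 210·265 = 55650
  i=5: C(10,5)·!5 = 252·44 = 11088
  i=6: C(10,6)·!4 = 210·9 = 1890
  i=7: C(10,7)·!3 = 120·2 = 240
Total = 3628754.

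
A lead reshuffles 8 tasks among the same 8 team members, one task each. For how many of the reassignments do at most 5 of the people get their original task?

40291

# with exactly i fixed is C(8,i)·!(8-i); sum over i=0..5:
  i=0: C(8,0)·!8 = 1·14833 = 14833
  i=1: C(8,1)·!7 = 8·1854 = 14832
  i=2: C(8,2)·!6 = 28·265 = 7420
  i=3: C(8,3)·!5 = 56·44 = 2464
  i=4: C(8,4)·!4 = 70·9 = 630
  i=5: C(8,5)·!3 = 56·2 = 112
Total = 40291.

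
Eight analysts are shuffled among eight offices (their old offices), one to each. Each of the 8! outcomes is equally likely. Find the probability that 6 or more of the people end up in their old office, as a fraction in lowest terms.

29/40320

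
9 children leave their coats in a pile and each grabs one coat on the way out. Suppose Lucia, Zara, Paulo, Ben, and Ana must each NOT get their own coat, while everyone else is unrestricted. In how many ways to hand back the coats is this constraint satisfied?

205056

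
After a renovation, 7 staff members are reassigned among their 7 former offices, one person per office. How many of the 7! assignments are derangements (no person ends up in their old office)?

Use !n = (n-1)(!(n-1) + !(n-2)).
!7 = 6·(265 + 44) = 6·309 = 1854

1854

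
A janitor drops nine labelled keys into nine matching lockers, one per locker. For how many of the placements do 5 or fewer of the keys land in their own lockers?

# with exactly i fixed is C(9,i)·!(9-i); sum over i=0..5:
  i=0: C(9,0)·!9 = 1·133496 = 133496
  i=1: C(9,1)·!8 = 9·14833 = 133497
  i=2: C(9,2)·!7 = 36·1854 = 66744
  i=3: C(9,3)·!6 = 84·265 = 22260
  i=4: C(9,4)·!5 = 126·44 = 5544
  i=5: C(9,5)·!4 = 126·9 = 1134
Total = 362675.

362675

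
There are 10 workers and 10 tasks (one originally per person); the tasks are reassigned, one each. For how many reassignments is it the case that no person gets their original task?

The subfactorial !10 = [10!/e] (nearest integer).
10! = 3628800, and 3628800/e ≈ 1334960.92, so !10 = 1334961.

1334961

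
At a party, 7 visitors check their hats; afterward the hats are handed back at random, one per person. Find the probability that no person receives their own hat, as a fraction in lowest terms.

103/280

Favorable outcomes: !7 = 1854.
Total outcomes: 7! = 5040.
Probability = 1854/5040 = 103/280.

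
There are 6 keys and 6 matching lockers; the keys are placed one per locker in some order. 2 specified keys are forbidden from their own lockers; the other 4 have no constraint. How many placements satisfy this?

504

Inclusion-exclusion on the 2 forbidden self-matches:
Σ_{j=0}^{2} (-1)^j C(2,j)(6-j)!
= C(2,0)·6! - C(2,1)·5! + C(2,2)·4!
= 720 - 240 + 24
= 504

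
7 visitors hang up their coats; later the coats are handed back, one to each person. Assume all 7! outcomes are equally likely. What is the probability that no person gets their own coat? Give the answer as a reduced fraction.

103/280

Favorable outcomes: !7 = 1854.
Total outcomes: 7! = 5040.
Probability = 1854/5040 = 103/280.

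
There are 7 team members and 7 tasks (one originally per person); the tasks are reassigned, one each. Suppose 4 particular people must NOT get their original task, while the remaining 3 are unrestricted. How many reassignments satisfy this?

2790

Inclusion-exclusion on the 4 forbidden self-matches:
Σ_{j=0}^{4} (-1)^j C(4,j)(7-j)!
= C(4,0)·7! - C(4,1)·6! + C(4,2)·5! - C(4,3)·4! + C(4,4)·3!
= 5040 - 2880 + 720 - 96 + 6
= 2790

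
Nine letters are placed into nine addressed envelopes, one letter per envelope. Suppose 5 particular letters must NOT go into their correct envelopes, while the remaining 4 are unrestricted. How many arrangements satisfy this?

Let A_j be the event that the j-th constrained one is fixed. By inclusion-exclusion over the 5 events:
Σ_{j=0}^{5} (-1)^j C(5,j)(9-j)!
= C(5,0)·9! - C(5,1)·8! + C(5,2)·7! - C(5,3)·6! + C(5,4)·5! - C(5,5)·4!
= 362880 - 201600 + 50400 - 7200 + 600 - 24
= 205056

205056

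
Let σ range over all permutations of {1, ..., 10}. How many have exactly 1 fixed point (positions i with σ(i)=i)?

1334960

Choose which one of the 10 is fixed: C(10,1) = 10.
The other 9 form a derangement: !9 = 133496.
Total: 10 × 133496 = 1334960.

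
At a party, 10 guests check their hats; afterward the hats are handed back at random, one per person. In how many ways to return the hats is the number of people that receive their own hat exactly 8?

Choose which 8 of the 10 are fixed: C(10,8) = 45.
The other 2 form a derangement: !2 = 1.
Total: 45 × 1 = 45.

45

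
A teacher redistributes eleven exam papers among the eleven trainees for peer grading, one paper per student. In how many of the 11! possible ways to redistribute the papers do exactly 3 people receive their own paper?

2447445

Pick the 3 fixed positions: C(11,3) = 165 ways.
The other 8 form a derangement: !8 = 14833.
Total: 165 × 14833 = 2447445.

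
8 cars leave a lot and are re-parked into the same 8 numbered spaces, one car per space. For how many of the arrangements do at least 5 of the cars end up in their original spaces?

Sum C(8,i)·!(8-i) for i = 5..8:
  i=5: C(8,5)·!3 = 56·2 = 112
  i=6: C(8,6)·!2 = 28·1 = 28
  i=7: C(8,7)·!1 = 8·0 = 0
  i=8: C(8,8)·!0 = 1·1 = 1
Total = 141.

141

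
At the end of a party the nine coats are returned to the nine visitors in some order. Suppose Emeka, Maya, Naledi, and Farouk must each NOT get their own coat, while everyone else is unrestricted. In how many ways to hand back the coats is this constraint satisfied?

Inclusion-exclusion on the 4 forbidden self-matches:
Σ_{j=0}^{4} (-1)^j C(4,j)(9-j)!
= C(4,0)·9! - C(4,1)·8! + C(4,2)·7! - C(4,3)·6! + C(4,4)·5!
= 362880 - 161280 + 30240 - 2880 + 120
= 229080

229080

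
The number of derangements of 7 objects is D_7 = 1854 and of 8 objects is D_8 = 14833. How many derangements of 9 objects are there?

133496

D_9 = (9-1)·(D_8 + D_7) = 8·(14833 + 1854) = 8·16687 = 133496.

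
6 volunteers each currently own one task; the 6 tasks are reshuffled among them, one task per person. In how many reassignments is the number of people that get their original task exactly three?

40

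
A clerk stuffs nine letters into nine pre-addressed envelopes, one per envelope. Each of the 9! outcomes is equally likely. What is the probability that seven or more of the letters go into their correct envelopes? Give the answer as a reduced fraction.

Favorable outcomes: Σ_{i≥7} C(9,i)·!(9-i) = 36·1 + 9·0 + 1·1 = 37.
Total outcomes: 9! = 362880.
Probability = 37/362880 = 37/362880.

37/362880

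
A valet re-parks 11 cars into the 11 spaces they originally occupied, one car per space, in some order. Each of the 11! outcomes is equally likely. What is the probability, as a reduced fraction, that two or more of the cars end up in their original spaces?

Favorable outcomes: Σ_{i≥2} C(11,i)·!(11-i) = 55·133496 + 165·14833 + 330·1854 + 462·265 + 462·44 + 330·9 + 165·2 + 55·1 + 11·0 + 1·1 = 10547659.
Total outcomes: 11! = 39916800.
Probability = 10547659/39916800 = 10547659/39916800.

10547659/39916800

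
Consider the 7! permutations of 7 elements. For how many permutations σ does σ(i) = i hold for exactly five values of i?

21

Pick the 5 fixed positions: C(7,5) = 21 ways.
The other 2 form a derangement: !2 = 1.
Total: 21 × 1 = 21.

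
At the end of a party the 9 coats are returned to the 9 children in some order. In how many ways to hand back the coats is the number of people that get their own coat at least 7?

# with exactly i fixed is C(9,i)·!(9-i); sum over i=7..9:
  i=7: C(9,7)·!2 = 36·1 = 36
  i=8: C(9,8)·!1 = 9·0 = 0
  i=9: C(9,9)·!0 = 1·1 = 1
Total = 37.

37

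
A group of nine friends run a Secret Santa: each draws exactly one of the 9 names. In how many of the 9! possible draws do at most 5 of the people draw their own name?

Sum C(9,i)·!(9-i) for i = 0..5:
  i=0: C(9,0)·!9 = 1·133496 = 133496
  i=1: C(9,1)·!8 = 9·14833 = 133497
  i=2: C(9,2)·!7 = 36·1854 = 66744
  i=3: C(9,3)·!6 = 84·265 = 22260
  i=4: C(9,4)·!5 = 126·44 = 5544
  i=5: C(9,5)·!4 = 126·9 = 1134
Total = 362675.

362675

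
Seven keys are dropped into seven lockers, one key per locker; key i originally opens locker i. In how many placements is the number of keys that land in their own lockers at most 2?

4633

# with exactly i fixed is C(7,i)·!(7-i); sum over i=0..2:
  i=0: C(7,0)·!7 = 1·1854 = 1854
  i=1: C(7,1)·!6 = 7·265 = 1855
  i=2: C(7,2)·!5 = 21·44 = 924
Total = 4633.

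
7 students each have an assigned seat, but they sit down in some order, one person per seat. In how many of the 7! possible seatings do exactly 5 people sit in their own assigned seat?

21

Choose which 5 of the 7 are fixed: C(7,5) = 21.
The remaining 2 must be deranged: !2 = 1.
Total: 21 × 1 = 21.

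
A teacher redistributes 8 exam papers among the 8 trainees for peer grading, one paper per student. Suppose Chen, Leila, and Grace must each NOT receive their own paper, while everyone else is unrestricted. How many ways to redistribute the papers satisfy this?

27240

Let A_j be the event that the j-th constrained one is fixed. By inclusion-exclusion over the 3 events:
Σ_{j=0}^{3} (-1)^j C(3,j)(8-j)!
= C(3,0)·8! - C(3,1)·7! + C(3,2)·6! - C(3,3)·5!
= 40320 - 15120 + 2160 - 120
= 27240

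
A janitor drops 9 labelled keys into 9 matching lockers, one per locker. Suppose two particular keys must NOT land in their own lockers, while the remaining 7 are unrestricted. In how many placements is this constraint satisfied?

287280

Inclusion-exclusion on the 2 forbidden self-matches:
Σ_{j=0}^{2} (-1)^j C(2,j)(9-j)!
= C(2,0)·9! - C(2,1)·8! + C(2,2)·7!
= 362880 - 80640 + 5040
= 287280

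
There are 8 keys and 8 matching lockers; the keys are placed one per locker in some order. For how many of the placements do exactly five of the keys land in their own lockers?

Pick the 5 fixed positions: C(8,5) = 56 ways.
The remaining 3 must be deranged: !3 = 2.
Total: 56 × 2 = 112.

112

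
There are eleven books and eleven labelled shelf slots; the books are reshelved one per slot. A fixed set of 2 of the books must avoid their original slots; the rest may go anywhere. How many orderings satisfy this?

Let A_j be the event that the j-th constrained one is fixed. By inclusion-exclusion over the 2 events:
Σ_{j=0}^{2} (-1)^j C(2,j)(11-j)!
= C(2,0)·11! - C(2,1)·10! + C(2,2)·9!
= 39916800 - 7257600 + 362880
= 33022080

33022080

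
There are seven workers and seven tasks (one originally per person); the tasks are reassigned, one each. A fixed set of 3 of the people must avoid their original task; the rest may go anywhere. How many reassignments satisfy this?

3216

Inclusion-exclusion on the 3 forbidden self-matches:
Σ_{j=0}^{3} (-1)^j C(3,j)(7-j)!
= C(3,0)·7! - C(3,1)·6! + C(3,2)·5! - C(3,3)·4!
= 5040 - 2160 + 360 - 24
= 3216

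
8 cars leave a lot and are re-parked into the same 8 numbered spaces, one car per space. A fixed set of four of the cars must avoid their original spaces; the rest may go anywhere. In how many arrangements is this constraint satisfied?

Inclusion-exclusion on the 4 forbidden self-matches:
Σ_{j=0}^{4} (-1)^j C(4,j)(8-j)!
= C(4,0)·8! - C(4,1)·7! + C(4,2)·6! - C(4,3)·5! + C(4,4)·4!
= 40320 - 20160 + 4320 - 480 + 24
= 24024

24024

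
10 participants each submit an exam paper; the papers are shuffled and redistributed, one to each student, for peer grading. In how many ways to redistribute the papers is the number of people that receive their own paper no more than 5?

3626624

# with exactly i fixed is C(10,i)·!(10-i); sum over i=0..5:
  i=0: C(10,0)·!10 = 1·1334961 = 1334961
  i=1: C(10,1)·!9 = 10·133496 = 1334960
  i=2: C(10,2)·!8 = 45·14833 = 667485
  i=3: C(10,3)·!7 = 120·1854 = 222480
  i=4: C(10,4)·!6 = 210·265 = 55650
  i=5: C(10,5)·!5 = 252·44 = 11088
Total = 3626624.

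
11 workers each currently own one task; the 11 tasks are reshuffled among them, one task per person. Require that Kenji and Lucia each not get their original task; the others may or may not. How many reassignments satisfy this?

Let A_j be the event that the j-th constrained one is fixed. By inclusion-exclusion over the 2 events:
Σ_{j=0}^{2} (-1)^j C(2,j)(11-j)!
= C(2,0)·11! - C(2,1)·10! + C(2,2)·9!
= 39916800 - 7257600 + 362880
= 33022080

33022080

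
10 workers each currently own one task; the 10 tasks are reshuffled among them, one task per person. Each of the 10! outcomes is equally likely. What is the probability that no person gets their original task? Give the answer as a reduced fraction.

16481/44800

Favorable outcomes: !10 = 1334961.
Total outcomes: 10! = 3628800.
Probability = 1334961/3628800 = 16481/44800.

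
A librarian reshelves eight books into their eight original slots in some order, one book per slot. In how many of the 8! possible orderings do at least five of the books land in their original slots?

141

# with exactly i fixed is C(8,i)·!(8-i); sum over i=5..8:
  i=5: C(8,5)·!3 = 56·2 = 112
  i=6: C(8,6)·!2 = 28·1 = 28
  i=7: C(8,7)·!1 = 8·0 = 0
  i=8: C(8,8)·!0 = 1·1 = 1
Total = 141.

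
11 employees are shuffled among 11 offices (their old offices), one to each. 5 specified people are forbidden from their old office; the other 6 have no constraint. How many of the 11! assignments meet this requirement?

Inclusion-exclusion on the 5 forbidden self-matches:
Σ_{j=0}^{5} (-1)^j C(5,j)(11-j)!
= C(5,0)·11! - C(5,1)·10! + C(5,2)·9! - C(5,3)·8! + C(5,4)·7! - C(5,5)·6!
= 39916800 - 18144000 + 3628800 - 403200 + 25200 - 720
= 25022880

25022880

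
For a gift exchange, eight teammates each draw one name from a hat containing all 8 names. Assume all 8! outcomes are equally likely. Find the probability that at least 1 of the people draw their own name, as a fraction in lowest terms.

Favorable outcomes: Σ_{i≥1} C(8,i)·!(8-i) = 8·1854 + 28·265 + 56·44 + 70·9 + 56·2 + 28·1 + 8·0 + 1·1 = 25487.
Total outcomes: 8! = 40320.
Probability = 25487/40320 = 3641/5760.

3641/5760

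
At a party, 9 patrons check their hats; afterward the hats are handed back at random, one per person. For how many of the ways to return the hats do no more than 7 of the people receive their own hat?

# with exactly i fixed is C(9,i)·!(9-i); sum over i=0..7:
  i=0: C(9,0)·!9 = 1·133496 = 133496
  i=1: C(9,1)·!8 = 9·14833 = 133497
  i=2: C(9,2)·!7 = 36·1854 = 66744
  i=3: C(9,3)·!6 = 84·265 = 22260
  i=4: C(9,4)·!5 = 126·44 = 5544
  i=5: C(9,5)·!4 = 126·9 = 1134
  i=6: C(9,6)·!3 = 84·2 = 168
  i=7: C(9,7)·!2 = 36·1 = 36
Total = 362879.

362879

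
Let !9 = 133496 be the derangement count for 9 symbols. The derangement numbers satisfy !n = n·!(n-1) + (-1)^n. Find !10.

1334961

!10 = 10·133496 + 1 = 1334961.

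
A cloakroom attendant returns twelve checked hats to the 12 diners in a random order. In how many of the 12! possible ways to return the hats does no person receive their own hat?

176214841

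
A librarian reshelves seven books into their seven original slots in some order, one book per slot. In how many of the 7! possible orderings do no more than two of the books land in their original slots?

4633

# with exactly i fixed is C(7,i)·!(7-i); sum over i=0..2:
  i=0: C(7,0)·!7 = 1·1854 = 1854
  i=1: C(7,1)·!6 = 7·265 = 1855
  i=2: C(7,2)·!5 = 21·44 = 924
Total = 4633.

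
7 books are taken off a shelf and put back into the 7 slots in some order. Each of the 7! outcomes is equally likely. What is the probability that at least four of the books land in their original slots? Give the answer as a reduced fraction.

Favorable outcomes: Σ_{i≥4} C(7,i)·!(7-i) = 35·2 + 21·1 + 7·0 + 1·1 = 92.
Total outcomes: 7! = 5040.
Probability = 92/5040 = 23/1260.

23/1260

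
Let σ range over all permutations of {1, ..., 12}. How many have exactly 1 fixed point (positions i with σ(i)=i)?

176214840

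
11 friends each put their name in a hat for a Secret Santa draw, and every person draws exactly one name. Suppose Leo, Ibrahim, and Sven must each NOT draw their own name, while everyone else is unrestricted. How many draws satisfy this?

30078720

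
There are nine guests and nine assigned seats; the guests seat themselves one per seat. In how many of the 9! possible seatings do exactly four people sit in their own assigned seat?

5544

Pick the 4 fixed positions: C(9,4) = 126 ways.
The other 5 form a derangement: !5 = 44.
Total: 126 × 44 = 5544.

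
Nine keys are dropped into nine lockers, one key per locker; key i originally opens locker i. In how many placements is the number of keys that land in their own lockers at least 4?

6883

Sum C(9,i)·!(9-i) for i = 4..9:
  i=4: C(9,4)·!5 = 126·44 = 5544
  i=5: C(9,5)·!4 = 126·9 = 1134
  i=6: C(9,6)·!3 = 84·2 = 168
  i=7: C(9,7)·!2 = 36·1 = 36
  i=8: C(9,8)·!1 = 9·0 = 0
  i=9: C(9,9)·!0 = 1·1 = 1
Total = 6883.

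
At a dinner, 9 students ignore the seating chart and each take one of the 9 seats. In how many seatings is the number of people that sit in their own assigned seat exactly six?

168

Choose which 6 of the 9 are fixed: C(9,6) = 84.
The other 3 form a derangement: !3 = 2.
Total: 84 × 2 = 168.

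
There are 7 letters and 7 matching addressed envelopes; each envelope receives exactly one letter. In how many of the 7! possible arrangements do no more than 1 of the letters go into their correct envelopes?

Sum C(7,i)·!(7-i) for i = 0..1:
  i=0: C(7,0)·!7 = 1·1854 = 1854
  i=1: C(7,1)·!6 = 7·265 = 1855
Total = 3709.

3709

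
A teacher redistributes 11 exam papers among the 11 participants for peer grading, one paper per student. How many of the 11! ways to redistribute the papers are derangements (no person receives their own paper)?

14684570

Recurrence: !11 = 11·!10 + (-1)^11.
!11 = 11·1334961 - 1 = 14684570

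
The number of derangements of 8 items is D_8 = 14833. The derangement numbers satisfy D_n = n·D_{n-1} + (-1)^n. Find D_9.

133496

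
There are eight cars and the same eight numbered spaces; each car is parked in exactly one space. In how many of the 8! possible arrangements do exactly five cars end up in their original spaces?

112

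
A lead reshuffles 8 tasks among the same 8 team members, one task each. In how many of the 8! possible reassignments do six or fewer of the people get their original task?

Sum C(8,i)·!(8-i) for i = 0..6:
  i=0: C(8,0)·!8 = 1·14833 = 14833
  i=1: C(8,1)·!7 = 8·1854 = 14832
  i=2: C(8,2)·!6 = 28·265 = 7420
  i=3: C(8,3)·!5 = 56·44 = 2464
  i=4: C(8,4)·!4 = 70·9 = 630
  i=5: C(8,5)·!3 = 56·2 = 112
  i=6: C(8,6)·!2 = 28·1 = 28
Total = 40319.

40319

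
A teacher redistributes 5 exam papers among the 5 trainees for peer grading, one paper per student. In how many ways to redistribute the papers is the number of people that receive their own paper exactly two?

Pick the 2 fixed positions: C(5,2) = 10 ways.
The other 3 form a derangement: !3 = 2.
Total: 10 × 2 = 20.

20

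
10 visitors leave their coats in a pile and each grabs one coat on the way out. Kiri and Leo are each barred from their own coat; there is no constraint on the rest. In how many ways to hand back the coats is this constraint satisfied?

2943360

Inclusion-exclusion on the 2 forbidden self-matches:
Σ_{j=0}^{2} (-1)^j C(2,j)(10-j)!
= C(2,0)·10! - C(2,1)·9! + C(2,2)·8!
= 3628800 - 725760 + 40320
= 2943360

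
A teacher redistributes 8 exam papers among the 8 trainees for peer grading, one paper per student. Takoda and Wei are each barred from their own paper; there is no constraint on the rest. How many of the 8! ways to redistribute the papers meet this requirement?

30960

Let A_j be the event that the j-th constrained one is fixed. By inclusion-exclusion over the 2 events:
Σ_{j=0}^{2} (-1)^j C(2,j)(8-j)!
= C(2,0)·8! - C(2,1)·7! + C(2,2)·6!
= 40320 - 10080 + 720
= 30960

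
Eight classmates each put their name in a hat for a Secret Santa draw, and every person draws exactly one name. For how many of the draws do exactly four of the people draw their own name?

630

Choose which 4 of the 8 are fixed: C(8,4) = 70.
The remaining 4 must be deranged: !4 = 9.
Total: 70 × 9 = 630.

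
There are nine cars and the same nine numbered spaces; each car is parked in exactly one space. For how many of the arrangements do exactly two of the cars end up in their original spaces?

66744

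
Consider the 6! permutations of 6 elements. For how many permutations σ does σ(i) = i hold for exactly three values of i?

40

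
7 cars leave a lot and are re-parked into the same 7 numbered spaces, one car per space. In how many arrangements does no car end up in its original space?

The subfactorial !7 = [7!/e] (nearest integer).
7! = 5040, and 5040/e ≈ 1854.11, so !7 = 1854.

1854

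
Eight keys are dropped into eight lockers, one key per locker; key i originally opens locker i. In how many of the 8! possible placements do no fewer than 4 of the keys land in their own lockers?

Sum C(8,i)·!(8-i) for i = 4..8:
  i=4: C(8,4)·!4 = 70·9 = 630
  i=5: C(8,5)·!3 = 56·2 = 112
  i=6: C(8,6)·!2 = 28·1 = 28
  i=7: C(8,7)·!1 = 8·0 = 0
  i=8: C(8,8)·!0 = 1·1 = 1
Total = 771.

771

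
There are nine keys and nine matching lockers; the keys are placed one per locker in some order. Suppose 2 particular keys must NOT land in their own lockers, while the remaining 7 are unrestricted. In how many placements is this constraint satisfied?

287280

Let A_j be the event that the j-th constrained one is fixed. By inclusion-exclusion over the 2 events:
Σ_{j=0}^{2} (-1)^j C(2,j)(9-j)!
= C(2,0)·9! - C(2,1)·8! + C(2,2)·7!
= 362880 - 80640 + 5040
= 287280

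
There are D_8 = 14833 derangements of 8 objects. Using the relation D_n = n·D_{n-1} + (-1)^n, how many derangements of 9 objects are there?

D_9 = 9·14833 - 1 = 133496.

133496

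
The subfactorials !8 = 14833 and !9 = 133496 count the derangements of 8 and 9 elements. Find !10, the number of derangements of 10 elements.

1334961

!10 = (10-1)·(!9 + !8) = 9·(133496 + 14833) = 9·148329 = 1334961.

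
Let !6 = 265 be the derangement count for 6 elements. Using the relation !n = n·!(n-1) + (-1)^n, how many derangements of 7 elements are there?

1854

!7 = 7·265 - 1 = 1854.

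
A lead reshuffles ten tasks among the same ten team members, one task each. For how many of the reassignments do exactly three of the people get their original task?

222480

Pick the 3 fixed positions: C(10,3) = 120 ways.
The remaining 7 must be deranged: !7 = 1854.
Total: 120 × 1854 = 222480.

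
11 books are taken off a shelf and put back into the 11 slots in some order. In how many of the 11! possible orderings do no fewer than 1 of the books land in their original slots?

25232230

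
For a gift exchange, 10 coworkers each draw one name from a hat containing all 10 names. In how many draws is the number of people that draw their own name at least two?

958879

# with exactly i fixed is C(10,i)·!(10-i); sum over i=2..10:
  i=2: C(10,2)·!8 = 45·14833 = 667485
  i=3: C(10,3)·!7 = 120·1854 = 222480
  i=4: C(10,4)·!6 = 210·265 = 55650
  i=5: C(10,5)·!5 = 252·44 = 11088
  i=6: C(10,6)·!4 = 210·9 = 1890
  i=7: C(10,7)·!3 = 120·2 = 240
  i=8: C(10,8)·!2 = 45·1 = 45
  i=9: C(10,9)·!1 = 10·0 = 0
  i=10: C(10,10)·!0 = 1·1 = 1
Total = 958879.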